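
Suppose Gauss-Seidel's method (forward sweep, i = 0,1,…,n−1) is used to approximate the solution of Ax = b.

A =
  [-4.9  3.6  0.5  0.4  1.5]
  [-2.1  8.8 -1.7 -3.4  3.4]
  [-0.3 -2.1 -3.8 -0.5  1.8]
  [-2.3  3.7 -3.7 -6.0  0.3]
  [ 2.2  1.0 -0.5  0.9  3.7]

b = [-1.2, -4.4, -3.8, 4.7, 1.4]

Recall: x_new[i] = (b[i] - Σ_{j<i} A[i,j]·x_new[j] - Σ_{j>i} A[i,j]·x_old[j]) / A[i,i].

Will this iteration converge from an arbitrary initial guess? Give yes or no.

yes

A = D + L + U where D = diag(-4.9, 8.8, -3.8, -6, 3.7).
GS T = -(D+L)⁻¹U: row 0 first, T[0,3] = -(0.4)/(-4.9) = +0.0816; later rows by forward substitution.
  T[0,:] = [+0.0000, +0.7347, +0.1020, +0.0816, +0.3061]
  T[1,:] = [+0.0000, +0.1753, +0.2175, +0.4058, -0.3133]
  T[2,:] = [+0.0000, -0.1549, -0.1283, -0.3623, +0.6227]
  T[3,:] = [+0.0000, -0.0780, +0.1741, +0.4424, -0.6445]
  T[4,:] = [+0.0000, -0.4862, -0.1792, -0.3148, +0.1436]
moduli |λ_i(T)| = 0.7116, 0.0977, 0.0977, 0.0817, 0.0000.
ρ(T) = max|λ| = 0.7116; 0.7116 < 1 ⇒ converges.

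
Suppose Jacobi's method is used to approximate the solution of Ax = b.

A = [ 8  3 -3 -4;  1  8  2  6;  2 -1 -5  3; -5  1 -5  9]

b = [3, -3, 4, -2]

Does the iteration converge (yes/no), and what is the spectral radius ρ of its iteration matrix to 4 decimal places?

A = D + L + U where D = diag(8, 8, -5, 9).
T_J = -D⁻¹(L+U): T[2,1] = -(-1)/(-5) = -0.2000; T[2,2] = 0.
  T[0,:] = [+0.0000 -0.3750 +0.3750 +0.5000]
  T[1,:] = [-0.1250 +0.0000 -0.2500 -0.7500]
  T[2,:] = [+0.4000 -0.2000 +0.0000 +0.6000]
  T[3,:] = [+0.5556 -0.1111 +0.5556 +0.0000]
eigenvalue magnitudes: 1.2086, 0.4828, 0.4111, 0.4111.
spectral radius ρ = 1.2086; 1.2086 > 1 ⇒ diverges.

no, ρ = 1.2086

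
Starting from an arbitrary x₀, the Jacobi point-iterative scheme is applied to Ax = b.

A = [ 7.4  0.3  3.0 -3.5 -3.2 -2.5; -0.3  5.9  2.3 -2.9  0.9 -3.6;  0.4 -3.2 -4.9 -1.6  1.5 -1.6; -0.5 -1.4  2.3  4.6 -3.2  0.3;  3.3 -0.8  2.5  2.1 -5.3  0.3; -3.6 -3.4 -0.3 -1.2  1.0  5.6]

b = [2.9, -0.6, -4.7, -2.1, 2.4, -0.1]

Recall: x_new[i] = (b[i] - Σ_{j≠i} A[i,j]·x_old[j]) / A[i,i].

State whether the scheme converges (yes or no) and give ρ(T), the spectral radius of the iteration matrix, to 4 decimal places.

Diagonal D = diag(7.4, 5.9, -4.9, 4.6, -5.3, 5.6); L, U strict lower/upper.
Jacobi T = -D⁻¹(L+U): T[0,1] = -(0.3)/(7.4) = -0.0405; T[0,0] = 0.
  T[0,:] = [+0.0000, -0.0405, -0.4054, +0.4730, +0.4324, +0.3378]
  T[1,:] = [+0.0508, +0.0000, -0.3898, +0.4915, -0.1525, +0.6102]
  T[2,:] = [+0.0816, -0.6531, +0.0000, -0.3265, +0.3061, -0.3265]
  T[3,:] = [+0.1087, +0.3043, -0.5000, +0.0000, +0.6957, -0.0652]
  T[4,:] = [+0.6226, -0.1509, +0.4717, +0.3962, +0.0000, +0.0566]
  T[5,:] = [+0.6429, +0.6071, +0.0536, +0.2143, -0.1786, +0.0000]
|λ(T)| sorted: 1.2713, 0.8971, 0.7970, 0.7571, 0.1689, 0.1689.
spectral radius ρ = 1.2713; 1.2713 > 1 ⇒ diverges.

no, ρ = 1.2713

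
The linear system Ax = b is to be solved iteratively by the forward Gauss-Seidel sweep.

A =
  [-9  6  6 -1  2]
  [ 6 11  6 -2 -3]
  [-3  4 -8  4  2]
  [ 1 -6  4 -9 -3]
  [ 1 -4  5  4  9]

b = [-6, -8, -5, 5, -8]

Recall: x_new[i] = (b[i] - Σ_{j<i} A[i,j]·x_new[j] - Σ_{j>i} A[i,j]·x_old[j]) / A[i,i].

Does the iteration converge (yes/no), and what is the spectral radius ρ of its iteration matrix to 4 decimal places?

no, ρ = 1.3120

A = D + L + U where D = diag(-9, 11, -8, -9, 9).
T_GS = -(D+L)⁻¹U: row 0 first, T[0,1] = -(6)/(-9) = +0.6667; later rows by forward substitution.
  T[0,:] = [+0.0000, +0.6667, +0.6667, -0.1111, +0.2222]
  T[1,:] = [+0.0000, -0.3636, -0.9091, +0.2424, +0.1515]
  T[2,:] = [+0.0000, -0.4318, -0.7045, +0.6629, +0.2424]
  T[3,:] = [+0.0000, +0.1246, +0.3670, +0.1207, -0.3019]
  T[4,:] = [+0.0000, -0.0512, -0.2498, -0.3018, +0.0421]
eigenvalue magnitudes: 1.3120, 0.5186, 0.1701, 0.0582, 0.0000.
spectral radius ρ = 1.3120; 1.3120 > 1 ⇒ diverges.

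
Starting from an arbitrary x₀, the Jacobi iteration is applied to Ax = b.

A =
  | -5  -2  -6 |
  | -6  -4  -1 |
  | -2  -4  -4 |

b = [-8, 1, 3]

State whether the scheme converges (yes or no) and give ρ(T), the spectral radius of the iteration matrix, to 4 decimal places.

Let D = diag(-5, -4, -4); L, U the strict triangles.
Jacobi: T = -D⁻¹(L+U), T[1,0] = -(-6)/(-4) = -1.5000; T[1,1] = 0.
  T[0,:] = [+0.0000, -0.4000, -1.2000]
  T[1,:] = [-1.5000, +0.0000, -0.2500]
  T[2,:] = [-0.5000, -1.0000, +0.0000]
|roots of det(T-λI)|: 1.6118, 1.0714, 1.0714.
spectral radius ρ = 1.6118; 1.6118 > 1, so it fails to converge.

no, ρ = 1.6118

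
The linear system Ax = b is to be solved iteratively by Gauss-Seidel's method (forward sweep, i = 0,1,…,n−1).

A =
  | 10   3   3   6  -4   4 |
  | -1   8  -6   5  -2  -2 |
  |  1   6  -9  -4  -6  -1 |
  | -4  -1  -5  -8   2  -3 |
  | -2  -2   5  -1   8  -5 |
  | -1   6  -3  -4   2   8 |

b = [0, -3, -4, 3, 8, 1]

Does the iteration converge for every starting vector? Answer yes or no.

no

Write A = D+L+U with D = diag(10, 8, -9, -8, 8, 8).
T_GS = -(D+L)⁻¹U: row 0 first, T[0,4] = -(-4)/(10) = +0.4000; later rows by forward substitution.
  T[0,:] = [+0.0000 -0.3000 -0.3000 -0.6000 +0.4000 -0.4000]
  T[1,:] = [+0.0000 -0.0375 +0.7125 -0.7000 +0.3000 +0.2000]
  T[2,:] = [+0.0000 -0.0583 +0.4417 -0.9778 -0.4222 -0.0222]
  T[3,:] = [+0.0000 +0.1911 -0.2151 +0.9986 +0.2764 -0.1861]
  T[4,:] = [+0.0000 -0.0240 -0.1998 +0.4109 +0.4734 +0.5656]
  T[5,:] = [+0.0000 +0.0703 -0.4639 +0.4799 -0.3135 -0.4428]
eigenvalue magnitudes: 1.3628, 0.3963, 0.3963, 0.1272, 0.0718, 0.0000.
spectral radius ρ = 1.3628; 1.3628 > 1: divergent.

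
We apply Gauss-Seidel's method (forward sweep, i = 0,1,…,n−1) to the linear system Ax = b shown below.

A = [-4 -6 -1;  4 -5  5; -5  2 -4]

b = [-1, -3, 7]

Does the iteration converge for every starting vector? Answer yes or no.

A = D + L + U where D = diag(-4, -5, -4).
T_GS = -(D+L)⁻¹U: row 0 first, T[0,2] = -(-1)/(-4) = -0.2500; later rows by forward substitution.
  T[0,:] = [+0.0000 -1.5000 -0.2500]
  T[1,:] = [+0.0000 -1.2000 +0.8000]
  T[2,:] = [+0.0000 +1.2750 +0.7125]
|λ(T)| sorted: 1.6346, 1.1471, 0.0000.
spectral radius ρ = 1.6346; 1.6346 > 1 ⇒ diverges.

no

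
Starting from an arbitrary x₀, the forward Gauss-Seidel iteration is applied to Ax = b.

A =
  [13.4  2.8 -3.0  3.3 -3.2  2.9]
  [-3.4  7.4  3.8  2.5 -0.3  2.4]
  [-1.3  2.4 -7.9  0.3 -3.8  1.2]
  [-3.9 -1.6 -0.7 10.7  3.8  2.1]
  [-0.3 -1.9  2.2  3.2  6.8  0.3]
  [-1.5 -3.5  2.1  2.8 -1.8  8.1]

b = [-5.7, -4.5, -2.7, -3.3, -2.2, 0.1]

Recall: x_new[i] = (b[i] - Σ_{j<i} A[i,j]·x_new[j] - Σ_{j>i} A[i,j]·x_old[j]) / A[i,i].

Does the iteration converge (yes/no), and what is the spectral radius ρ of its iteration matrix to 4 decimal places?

Let D = diag(13.4, 7.4, -7.9, 10.7, 6.8, 8.1); L, U the strict triangles.
GS T = -(D+L)⁻¹U: row 0 first, T[0,1] = -(2.8)/(13.4) = -0.2090; later rows by forward substitution.
  T[0,:] = [+0.0000  -0.2090  +0.2239  -0.2463  +0.2388  -0.2164]
  T[1,:] = [+0.0000  -0.0960  -0.4106  -0.4510  +0.1503  -0.4238]
  T[2,:] = [+0.0000  +0.0052  -0.1616  -0.0585  -0.4747  +0.0588]
  T[3,:] = [+0.0000  -0.0902  +0.0096  -0.1610  -0.2767  -0.3347]
  T[4,:] = [+0.0000  +0.0047  -0.0571  -0.0422  +0.3363  -0.0336]
  T[5,:] = [+0.0000  -0.0493  -0.1101  -0.1790  +0.4026  -0.1302]
eigenvalue magnitudes: 0.5371, 0.3909, 0.1452, 0.0737, 0.0053, 0.0000.
ρ(T) = max|λ| = 0.5371; 0.5371 < 1: convergent.

yes, ρ = 0.5371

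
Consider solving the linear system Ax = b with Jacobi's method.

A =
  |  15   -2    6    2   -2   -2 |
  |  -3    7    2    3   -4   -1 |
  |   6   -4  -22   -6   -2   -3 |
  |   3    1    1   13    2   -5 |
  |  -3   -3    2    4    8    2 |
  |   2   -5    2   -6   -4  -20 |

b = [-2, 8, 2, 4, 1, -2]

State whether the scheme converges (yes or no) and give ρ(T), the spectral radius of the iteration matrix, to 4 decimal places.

yes, ρ = 0.8576

A = D + L + U where D = diag(15, 7, -22, 13, 8, -20).
Jacobi T = -D⁻¹(L+U): T[2,5] = -(-3)/(-22) = -0.1364; T[2,2] = 0.
  T[0,:] = [+0.0000, +0.1333, -0.4000, -0.1333, +0.1333, +0.1333]
  T[1,:] = [+0.4286, +0.0000, -0.2857, -0.4286, +0.5714, +0.1429]
  T[2,:] = [+0.2727, -0.1818, +0.0000, -0.2727, -0.0909, -0.1364]
  T[3,:] = [-0.2308, -0.0769, -0.0769, +0.0000, -0.1538, +0.3846]
  T[4,:] = [+0.3750, +0.3750, -0.2500, -0.5000, +0.0000, -0.2500]
  T[5,:] = [+0.1000, -0.2500, +0.1000, -0.3000, -0.2000, +0.0000]
eigenvalue magnitudes: 0.8576, 0.4623, 0.3679, 0.3679, 0.1767, 0.1767.
spectral radius ρ = 0.8576; 0.8576 < 1, so it converges for any x₀.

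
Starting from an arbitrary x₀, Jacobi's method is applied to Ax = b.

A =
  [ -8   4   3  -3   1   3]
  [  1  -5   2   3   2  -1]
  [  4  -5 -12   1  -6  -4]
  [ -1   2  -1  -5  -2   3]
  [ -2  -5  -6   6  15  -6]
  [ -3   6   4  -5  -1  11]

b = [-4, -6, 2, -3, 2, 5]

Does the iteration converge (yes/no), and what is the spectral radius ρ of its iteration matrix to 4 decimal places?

Diagonal D = diag(-8, -5, -12, -5, 15, 11); L, U strict lower/upper.
Jacobi: T = -D⁻¹(L+U), T[3,0] = -(-1)/(-5) = -0.2000; T[3,3] = 0.
  T[0,:] = [+0.0000  +0.5000  +0.3750  -0.3750  +0.1250  +0.3750]
  T[1,:] = [+0.2000  +0.0000  +0.4000  +0.6000  +0.4000  -0.2000]
  T[2,:] = [+0.3333  -0.4167  +0.0000  +0.0833  -0.5000  -0.3333]
  T[3,:] = [-0.2000  +0.4000  -0.2000  +0.0000  -0.4000  +0.6000]
  T[4,:] = [+0.1333  +0.3333  +0.4000  -0.4000  +0.0000  +0.4000]
  T[5,:] = [+0.2727  -0.5455  -0.3636  +0.4545  +0.0909  +0.0000]
eigenvalue magnitudes: 1.3699, 0.5722, 0.4759, 0.3643, 0.3643, 0.1618.
ρ(T) = max|λ| = 1.3699; 1.3699 > 1, so it fails to converge.

no, ρ = 1.3699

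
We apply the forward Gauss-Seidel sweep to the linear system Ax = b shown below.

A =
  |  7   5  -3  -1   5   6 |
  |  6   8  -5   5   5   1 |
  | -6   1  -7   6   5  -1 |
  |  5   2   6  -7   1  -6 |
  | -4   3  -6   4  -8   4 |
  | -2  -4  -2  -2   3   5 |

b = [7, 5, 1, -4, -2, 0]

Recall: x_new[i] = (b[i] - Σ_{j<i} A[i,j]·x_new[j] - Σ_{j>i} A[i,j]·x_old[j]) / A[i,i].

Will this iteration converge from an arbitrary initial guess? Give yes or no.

Write A = D+L+U with D = diag(7, 8, -7, -7, -8, 5).
Gauss-Seidel: T = -(D+L)⁻¹U, row 0 first, T[0,5] = -(6)/(7) = -0.8571; later rows by forward substitution.
  T[0,:] = [+0.0000  -0.7143  +0.4286  +0.1429  -0.7143  -0.8571]
  T[1,:] = [+0.0000  +0.5357  +0.3036  -0.7321  -0.0893  +0.5179]
  T[2,:] = [+0.0000  +0.6888  -0.3240  +0.6301  +1.3138  +0.6658]
  T[3,:] = [+0.0000  +0.2332  +0.1152  +0.4329  +0.7332  -0.7507]
  T[4,:] = [+0.0000  +0.1581  +0.2001  -0.6021  -0.2951  +0.2480]
  T[5,:] = [+0.0000  +0.4168  +0.2107  +0.2579  +0.6387  -0.1114]
|λ(T)| sorted: 1.1481, 0.7185, 0.6043, 0.6043, 0.0363, 0.0000.
ρ = 1.1481; 1.1481 > 1, so it fails to converge.

no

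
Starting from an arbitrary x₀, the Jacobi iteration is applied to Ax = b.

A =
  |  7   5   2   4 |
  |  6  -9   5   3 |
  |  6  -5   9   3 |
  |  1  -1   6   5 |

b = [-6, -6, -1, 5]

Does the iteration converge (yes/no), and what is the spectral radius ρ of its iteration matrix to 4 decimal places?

Write A = D+L+U with D = diag(7, -9, 9, 5).
Jacobi T = -D⁻¹(L+U): T[3,0] = -(1)/(5) = -0.2000; T[3,3] = 0.
  T[0,:] = [+0.0000, -0.7143, -0.2857, -0.5714]
  T[1,:] = [+0.6667, +0.0000, +0.5556, +0.3333]
  T[2,:] = [-0.6667, +0.5556, +0.0000, -0.3333]
  T[3,:] = [-0.2000, +0.2000, -1.2000, +0.0000]
eigenvalue magnitudes: 1.1478, 0.6201, 0.6201, 0.5556.
spectral radius ρ = 1.1478; 1.1478 > 1, so it fails to converge.

no, ρ = 1.1478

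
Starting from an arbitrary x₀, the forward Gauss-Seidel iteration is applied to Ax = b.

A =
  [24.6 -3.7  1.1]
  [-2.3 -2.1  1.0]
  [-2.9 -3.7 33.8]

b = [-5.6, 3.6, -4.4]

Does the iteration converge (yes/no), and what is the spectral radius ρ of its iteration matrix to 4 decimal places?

yes, ρ = 0.1516

Let D = diag(24.6, -2.1, 33.8); L, U the strict triangles.
Gauss-Seidel: T = -(D+L)⁻¹U, row 0 first, T[0,1] = -(-3.7)/(24.6) = +0.1504; later rows by forward substitution.
  T[0,:] = [+0.0000 +0.1504 -0.0447]
  T[1,:] = [+0.0000 -0.1647 +0.5252]
  T[2,:] = [+0.0000 -0.0051 +0.0537]
|λ(T)| sorted: 0.1516, 0.0405, 0.0000.
ρ(T) = max|λ| = 0.1516; 0.1516 < 1, so it converges for any x₀.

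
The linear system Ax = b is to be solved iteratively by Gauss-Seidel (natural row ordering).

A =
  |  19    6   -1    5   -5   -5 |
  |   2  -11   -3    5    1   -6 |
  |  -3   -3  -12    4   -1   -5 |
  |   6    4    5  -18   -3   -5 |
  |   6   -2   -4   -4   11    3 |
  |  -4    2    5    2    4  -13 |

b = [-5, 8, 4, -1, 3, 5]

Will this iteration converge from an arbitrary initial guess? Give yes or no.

yes

A = D + L + U where D = diag(19, -11, -12, -18, 11, -13).
T_GS = -(D+L)⁻¹U: row 0 first, T[0,4] = -(-5)/(19) = +0.2632; later rows by forward substitution.
  T[0,:] = [+0.0000 -0.3158 +0.0526 -0.2632 +0.2632 +0.2632]
  T[1,:] = [+0.0000 -0.0574 -0.2632 +0.4067 +0.1388 -0.4976]
  T[2,:] = [+0.0000 +0.0933 +0.0526 +0.2974 -0.1838 -0.3581]
  T[3,:] = [+0.0000 -0.0921 -0.0263 +0.0853 -0.0992 -0.4001]
  T[4,:] = [+0.0000 +0.1622 -0.0670 +0.3567 -0.2212 -0.7824]
  T[5,:] = [+0.0000 +0.1600 -0.0611 +0.3808 -0.2136 -0.5975]
|roots of det(T-λI)|: 0.5652, 0.3661, 0.3661, 0.1364, 0.0389, 0.0000.
ρ = 0.5652; 0.5652 < 1 ⇒ converges.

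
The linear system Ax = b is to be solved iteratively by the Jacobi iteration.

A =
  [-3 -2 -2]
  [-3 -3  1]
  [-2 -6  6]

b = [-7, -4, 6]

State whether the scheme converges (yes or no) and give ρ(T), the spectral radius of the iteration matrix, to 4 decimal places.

Diagonal D = diag(-3, -3, 6); L, U strict lower/upper.
Jacobi: T = -D⁻¹(L+U), T[0,2] = -(-2)/(-3) = -0.6667; T[0,0] = 0.
  T[0,:] = [+0.0000  -0.6667  -0.6667]
  T[1,:] = [-1.0000  +0.0000  +0.3333]
  T[2,:] = [+0.3333  +1.0000  +0.0000]
moduli |λ_i(T)| = 1.1393, 0.7212, 0.7212.
spectral radius ρ = 1.1393; 1.1393 > 1: divergent.

no, ρ = 1.1393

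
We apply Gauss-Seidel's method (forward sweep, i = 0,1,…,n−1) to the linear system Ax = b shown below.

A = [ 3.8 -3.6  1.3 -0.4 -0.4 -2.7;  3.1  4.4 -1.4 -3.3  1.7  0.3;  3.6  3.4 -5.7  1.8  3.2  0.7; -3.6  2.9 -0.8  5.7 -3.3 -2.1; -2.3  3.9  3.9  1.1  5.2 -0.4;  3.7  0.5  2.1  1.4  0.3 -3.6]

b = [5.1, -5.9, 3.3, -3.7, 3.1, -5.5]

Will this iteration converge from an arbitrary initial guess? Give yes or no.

no

Write A = D+L+U with D = diag(3.8, 4.4, -5.7, 5.7, 5.2, -3.6).
T_GS = -(D+L)⁻¹U: row 0 first, T[0,3] = -(-0.4)/(3.8) = +0.1053; later rows by forward substitution.
  T[0,:] = [+0.0000  +0.9474  -0.3421  +0.1053  +0.1053  +0.7105]
  T[1,:] = [+0.0000  -0.6675  +0.5592  +0.6758  -0.4605  -0.5688]
  T[2,:] = [+0.0000  +0.2002  +0.1175  +0.7854  +0.3532  +0.2323]
  T[3,:] = [+0.0000  +0.9660  -0.4841  -0.1671  +0.9293  +1.1392]
  T[4,:] = [+0.0000  +0.5651  -0.5564  -1.0140  -0.0695  +0.4026]
  T[5,:] = [+0.0000  +1.4205  -0.4400  +0.5107  +0.6059  +1.2633]
|λ(T)| sorted: 1.2841, 1.0385, 1.0385, 0.1890, 0.0167, 0.0000.
ρ(T) = max|λ| = 1.2841; 1.2841 > 1, so it fails to converge.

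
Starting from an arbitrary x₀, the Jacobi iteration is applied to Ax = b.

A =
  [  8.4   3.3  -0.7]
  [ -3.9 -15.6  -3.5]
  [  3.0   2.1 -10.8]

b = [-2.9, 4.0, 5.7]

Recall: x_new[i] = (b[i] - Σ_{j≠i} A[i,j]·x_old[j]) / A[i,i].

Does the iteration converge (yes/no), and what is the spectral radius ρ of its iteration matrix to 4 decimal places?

yes, ρ = 0.3656

Split A = D + L + U, D = diag(8.4, -15.6, -10.8).
T_J = -D⁻¹(L+U): T[2,1] = -(2.1)/(-10.8) = +0.1944; T[2,2] = 0.
  T[0,:] = [+0.0000  -0.3929  +0.0833]
  T[1,:] = [-0.2500  +0.0000  -0.2244]
  T[2,:] = [+0.2778  +0.1944  +0.0000]
eigenvalue magnitudes: 0.3656, 0.2364, 0.2364.
ρ = 0.3656; 0.3656 < 1, so it converges for any x₀.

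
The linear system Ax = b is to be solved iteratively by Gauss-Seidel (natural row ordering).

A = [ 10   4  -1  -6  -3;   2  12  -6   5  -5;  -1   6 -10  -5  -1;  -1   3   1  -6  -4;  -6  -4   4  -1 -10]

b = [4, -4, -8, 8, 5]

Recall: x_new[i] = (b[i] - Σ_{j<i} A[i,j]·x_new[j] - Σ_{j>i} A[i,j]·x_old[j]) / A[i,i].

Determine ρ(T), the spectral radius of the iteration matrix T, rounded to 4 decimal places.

0.8552

Diagonal D = diag(10, 12, -10, -6, -10); L, U strict lower/upper.
T_GS = -(D+L)⁻¹U: row 0 first, T[0,4] = -(-3)/(10) = +0.3000; later rows by forward substitution.
  T[0,:] = [+0.0000 -0.4000 +0.1000 +0.6000 +0.3000]
  T[1,:] = [+0.0000 +0.0667 +0.4833 -0.5167 +0.3667]
  T[2,:] = [+0.0000 +0.0800 +0.2800 -0.8700 +0.0900]
  T[3,:] = [+0.0000 +0.1133 +0.2717 -0.5033 -0.5183]
  T[4,:] = [+0.0000 +0.2340 -0.1685 -0.4510 -0.2388]
|λ(T)| sorted: 0.8552, 0.4185, 0.4185, 0.2671, 0.0000.
ρ(T) = max|λ| = 0.8552; 0.8552 < 1, so it converges for any x₀.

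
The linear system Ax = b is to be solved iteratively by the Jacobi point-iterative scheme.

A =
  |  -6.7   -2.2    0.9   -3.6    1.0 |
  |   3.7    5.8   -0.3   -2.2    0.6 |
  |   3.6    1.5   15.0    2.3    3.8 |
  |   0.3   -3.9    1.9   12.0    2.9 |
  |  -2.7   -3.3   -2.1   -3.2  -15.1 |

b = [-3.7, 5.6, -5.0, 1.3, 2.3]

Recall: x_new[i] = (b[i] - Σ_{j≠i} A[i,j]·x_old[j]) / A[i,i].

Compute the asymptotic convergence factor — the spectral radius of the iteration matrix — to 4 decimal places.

Diagonal D = diag(-6.7, 5.8, 15, 12, -15.1); L, U strict lower/upper.
Jacobi T = -D⁻¹(L+U): T[2,3] = -(2.3)/(15) = -0.1533; T[2,2] = 0.
  T[0,:] = [+0.0000  -0.3284  +0.1343  -0.5373  +0.1493]
  T[1,:] = [-0.6379  +0.0000  +0.0517  +0.3793  -0.1034]
  T[2,:] = [-0.2400  -0.1000  +0.0000  -0.1533  -0.2533]
  T[3,:] = [-0.0250  +0.3250  -0.1583  +0.0000  -0.2417]
  T[4,:] = [-0.1788  -0.2185  -0.1391  -0.2119  +0.0000]
eigenvalue magnitudes: 0.7573, 0.4502, 0.3226, 0.3226, 0.1749.
ρ(T) = max|λ| = 0.7573; 0.7573 < 1, so it converges for any x₀.

0.7573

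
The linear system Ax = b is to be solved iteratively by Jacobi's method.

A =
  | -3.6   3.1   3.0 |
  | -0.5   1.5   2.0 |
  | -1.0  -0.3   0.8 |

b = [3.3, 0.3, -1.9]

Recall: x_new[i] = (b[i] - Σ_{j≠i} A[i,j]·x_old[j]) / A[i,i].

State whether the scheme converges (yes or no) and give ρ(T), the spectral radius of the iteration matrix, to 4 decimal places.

no, ρ = 1.3477

A = D + L + U where D = diag(-3.6, 1.5, 0.8).
Jacobi: T = -D⁻¹(L+U), T[2,0] = -(-1)/(0.8) = +1.2500; T[2,2] = 0.
  T[0,:] = [+0.0000  +0.8611  +0.8333]
  T[1,:] = [+0.3333  +0.0000  -1.3333]
  T[2,:] = [+1.2500  +0.3750  +0.0000]
|roots of det(T-λI)|: 1.3477, 0.9938, 0.9938.
ρ = 1.3477; 1.3477 > 1: divergent.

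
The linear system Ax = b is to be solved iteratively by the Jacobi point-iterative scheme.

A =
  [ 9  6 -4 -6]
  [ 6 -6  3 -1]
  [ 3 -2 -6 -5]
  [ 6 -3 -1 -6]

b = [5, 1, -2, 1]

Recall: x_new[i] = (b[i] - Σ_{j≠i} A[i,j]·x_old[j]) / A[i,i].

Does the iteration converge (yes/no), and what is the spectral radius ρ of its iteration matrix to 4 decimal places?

no, ρ = 1.1735

Diagonal D = diag(9, -6, -6, -6); L, U strict lower/upper.
Jacobi: T = -D⁻¹(L+U), T[1,3] = -(-1)/(-6) = -0.1667; T[1,1] = 0.
  T[0,:] = [+0.0000, -0.6667, +0.4444, +0.6667]
  T[1,:] = [+1.0000, +0.0000, +0.5000, -0.1667]
  T[2,:] = [+0.5000, -0.3333, +0.0000, -0.8333]
  T[3,:] = [+1.0000, -0.5000, -0.1667, +0.0000]
|λ(T)| sorted: 1.1735, 0.8747, 0.8747, 0.6875.
ρ = 1.1735; 1.1735 > 1, so it fails to converge.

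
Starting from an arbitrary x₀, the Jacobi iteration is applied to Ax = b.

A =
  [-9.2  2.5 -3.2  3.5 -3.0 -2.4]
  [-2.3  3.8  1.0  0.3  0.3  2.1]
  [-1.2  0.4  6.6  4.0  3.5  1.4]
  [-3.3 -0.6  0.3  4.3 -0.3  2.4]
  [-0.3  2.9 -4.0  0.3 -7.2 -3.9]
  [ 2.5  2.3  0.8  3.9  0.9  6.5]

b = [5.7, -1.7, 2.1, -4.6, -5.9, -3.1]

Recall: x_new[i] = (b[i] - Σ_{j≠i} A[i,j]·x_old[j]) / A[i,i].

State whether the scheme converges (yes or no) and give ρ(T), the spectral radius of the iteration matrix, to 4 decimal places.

Let D = diag(-9.2, 3.8, 6.6, 4.3, -7.2, 6.5); L, U the strict triangles.
Jacobi T = -D⁻¹(L+U): T[5,0] = -(2.5)/(6.5) = -0.3846; T[5,5] = 0.
  T[0,:] = [+0.0000 +0.2717 -0.3478 +0.3804 -0.3261 -0.2609]
  T[1,:] = [+0.6053 +0.0000 -0.2632 -0.0789 -0.0789 -0.5526]
  T[2,:] = [+0.1818 -0.0606 +0.0000 -0.6061 -0.5303 -0.2121]
  T[3,:] = [+0.7674 +0.1395 -0.0698 +0.0000 +0.0698 -0.5581]
  T[4,:] = [-0.0417 +0.4028 -0.5556 +0.0417 +0.0000 -0.5417]
  T[5,:] = [-0.3846 -0.3538 -0.1231 -0.6000 -0.1385 +0.0000]
|roots of det(T-λI)|: 1.2235, 0.8192, 0.8192, 0.4842, 0.1246, 0.1246.
ρ = 1.2235; 1.2235 > 1 ⇒ diverges.

no, ρ = 1.2235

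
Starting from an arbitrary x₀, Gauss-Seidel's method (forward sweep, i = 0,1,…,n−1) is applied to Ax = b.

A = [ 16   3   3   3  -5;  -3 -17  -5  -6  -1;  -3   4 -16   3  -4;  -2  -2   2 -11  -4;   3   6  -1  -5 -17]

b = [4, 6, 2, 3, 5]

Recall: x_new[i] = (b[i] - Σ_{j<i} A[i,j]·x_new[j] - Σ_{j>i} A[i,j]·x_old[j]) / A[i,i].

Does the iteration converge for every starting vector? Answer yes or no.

Write A = D+L+U with D = diag(16, -17, -16, -11, -17).
T_GS = -(D+L)⁻¹U: row 0 first, T[0,2] = -(3)/(16) = -0.1875; later rows by forward substitution.
  T[0,:] = [+0.0000 -0.1875 -0.1875 -0.1875 +0.3125]
  T[1,:] = [+0.0000 +0.0331 -0.2610 -0.3199 -0.1140]
  T[2,:] = [+0.0000 +0.0434 -0.0301 +0.1427 -0.3371]
  T[3,:] = [+0.0000 +0.0360 +0.0761 +0.1182 -0.4610]
  T[4,:] = [+0.0000 -0.0345 -0.1458 -0.1891 +0.1703]
eigenvalue magnitudes: 0.5015, 0.1888, 0.0950, 0.0738, 0.0000.
ρ = 0.5015; 0.5015 < 1, so it converges for any x₀.

yes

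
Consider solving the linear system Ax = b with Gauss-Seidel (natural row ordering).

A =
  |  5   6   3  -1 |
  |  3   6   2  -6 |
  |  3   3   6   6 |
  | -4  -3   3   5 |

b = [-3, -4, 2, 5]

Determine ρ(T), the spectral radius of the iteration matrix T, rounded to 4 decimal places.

Write A = D+L+U with D = diag(5, 6, 6, 5).
T_GS = -(D+L)⁻¹U: row 0 first, T[0,2] = -(3)/(5) = -0.6000; later rows by forward substitution.
  T[0,:] = [+0.0000, -1.2000, -0.6000, +0.2000]
  T[1,:] = [+0.0000, +0.6000, -0.0333, +0.9000]
  T[2,:] = [+0.0000, +0.3000, +0.3167, -1.5500]
  T[3,:] = [+0.0000, -0.7800, -0.6900, +1.6300]
moduli |λ_i(T)| = 1.5761, 1.1475, 0.1769, 0.0000.
spectral radius ρ = 1.5761; 1.5761 > 1, so it fails to converge.

1.5761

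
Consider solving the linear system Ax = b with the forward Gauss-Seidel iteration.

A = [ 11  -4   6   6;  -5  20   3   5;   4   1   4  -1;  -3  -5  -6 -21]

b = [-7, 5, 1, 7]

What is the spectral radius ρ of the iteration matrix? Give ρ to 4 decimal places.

Let D = diag(11, 20, 4, -21); L, U the strict triangles.
GS T = -(D+L)⁻¹U: row 0 first, T[0,2] = -(6)/(11) = -0.5455; later rows by forward substitution.
  T[0,:] = [+0.0000 +0.3636 -0.5455 -0.5455]
  T[1,:] = [+0.0000 +0.0909 -0.2864 -0.3864]
  T[2,:] = [+0.0000 -0.3864 +0.6170 +0.8920]
  T[3,:] = [+0.0000 +0.0368 -0.0302 -0.0850]
moduli |λ_i(T)| = 0.7277, 0.0604, 0.0443, 0.0000.
spectral radius ρ = 0.7277; 0.7277 < 1 ⇒ converges.

0.7277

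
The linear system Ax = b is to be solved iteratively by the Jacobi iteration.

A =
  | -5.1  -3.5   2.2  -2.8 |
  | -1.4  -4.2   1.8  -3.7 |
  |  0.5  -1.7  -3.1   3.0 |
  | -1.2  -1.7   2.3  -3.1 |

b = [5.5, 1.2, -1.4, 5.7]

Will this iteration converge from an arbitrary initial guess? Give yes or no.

no

Split A = D + L + U, D = diag(-5.1, -4.2, -3.1, -3.1).
T_J = -D⁻¹(L+U): T[3,1] = -(-1.7)/(-3.1) = -0.5484; T[3,3] = 0.
  T[0,:] = [+0.0000, -0.6863, +0.4314, -0.5490]
  T[1,:] = [-0.3333, +0.0000, +0.4286, -0.8810]
  T[2,:] = [+0.1613, -0.5484, +0.0000, +0.9677]
  T[3,:] = [-0.3871, -0.5484, +0.7419, +0.0000]
|λ(T)| sorted: 1.3283, 1.0339, 0.3439, 0.0495.
ρ(T) = max|λ| = 1.3283; 1.3283 > 1, so it fails to converge.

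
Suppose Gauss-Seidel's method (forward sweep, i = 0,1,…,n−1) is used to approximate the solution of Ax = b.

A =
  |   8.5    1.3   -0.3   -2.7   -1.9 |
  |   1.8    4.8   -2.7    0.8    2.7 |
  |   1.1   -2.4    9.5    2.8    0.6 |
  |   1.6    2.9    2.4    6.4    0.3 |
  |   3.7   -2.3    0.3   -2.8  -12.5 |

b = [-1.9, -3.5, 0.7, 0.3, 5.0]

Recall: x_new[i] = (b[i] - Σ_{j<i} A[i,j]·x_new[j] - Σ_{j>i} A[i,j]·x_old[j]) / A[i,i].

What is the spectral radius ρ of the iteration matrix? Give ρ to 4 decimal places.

Split A = D + L + U, D = diag(8.5, 4.8, 9.5, 6.4, -12.5).
GS T = -(D+L)⁻¹U: row 0 first, T[0,4] = -(-1.9)/(8.5) = +0.2235; later rows by forward substitution.
  T[0,:] = [+0.0000, -0.1529, +0.0353, +0.3176, +0.2235]
  T[1,:] = [+0.0000, +0.0574, +0.5493, -0.2858, -0.6463]
  T[2,:] = [+0.0000, +0.0322, +0.1347, -0.4037, -0.2523]
  T[3,:] = [+0.0000, +0.0002, -0.3082, +0.2015, +0.2847]
  T[4,:] = [+0.0000, -0.0551, -0.0183, +0.0918, +0.1153]
moduli |λ_i(T)| = 0.6537, 0.2301, 0.1071, 0.0218, 0.0000.
ρ = 0.6537; 0.6537 < 1: convergent.

0.6537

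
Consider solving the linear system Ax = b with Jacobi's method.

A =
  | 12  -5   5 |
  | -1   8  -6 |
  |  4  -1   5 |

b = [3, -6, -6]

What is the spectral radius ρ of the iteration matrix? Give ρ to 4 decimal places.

A = D + L + U where D = diag(12, 8, 5).
Jacobi: T = -D⁻¹(L+U), T[1,0] = -(-1)/(8) = +0.1250; T[1,1] = 0.
  T[0,:] = [+0.0000, +0.4167, -0.4167]
  T[1,:] = [+0.1250, +0.0000, +0.7500]
  T[2,:] = [-0.8000, +0.2000, +0.0000]
moduli |λ_i(T)| = 0.9069, 0.5359, 0.5359.
spectral radius ρ = 0.9069; 0.9069 < 1 ⇒ converges.

0.9069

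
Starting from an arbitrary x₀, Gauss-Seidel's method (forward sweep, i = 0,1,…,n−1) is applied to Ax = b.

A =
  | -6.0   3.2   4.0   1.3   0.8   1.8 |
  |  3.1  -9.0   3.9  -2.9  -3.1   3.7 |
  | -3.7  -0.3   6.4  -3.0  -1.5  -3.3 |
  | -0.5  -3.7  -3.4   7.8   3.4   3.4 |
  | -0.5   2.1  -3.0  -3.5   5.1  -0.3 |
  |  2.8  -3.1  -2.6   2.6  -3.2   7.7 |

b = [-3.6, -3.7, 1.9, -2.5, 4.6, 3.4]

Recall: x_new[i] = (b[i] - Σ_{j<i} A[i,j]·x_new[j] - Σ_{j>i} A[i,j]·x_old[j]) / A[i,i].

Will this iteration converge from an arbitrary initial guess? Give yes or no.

Diagonal D = diag(-6, -9, 6.4, 7.8, 5.1, 7.7); L, U strict lower/upper.
T_GS = -(D+L)⁻¹U: row 0 first, T[0,1] = -(3.2)/(-6) = +0.5333; later rows by forward substitution.
  T[0,:] = [+0.0000  +0.5333  +0.6667  +0.2167  +0.1333  +0.3000]
  T[1,:] = [+0.0000  +0.1837  +0.6630  -0.2476  -0.2985  +0.5144]
  T[2,:] = [+0.0000  +0.3169  +0.4165  +0.5824  +0.2975  +0.7132]
  T[3,:] = [+0.0000  +0.2595  +0.5388  +0.1503  -0.4393  +0.1382]
  T[4,:] = [+0.0000  +0.3412  +0.4071  +0.5689  +0.0095  +0.3908]
  T[5,:] = [+0.0000  +0.0412  +0.1524  +0.2039  +0.0841  +0.4546]
moduli |λ_i(T)| = 1.2711, 0.4478, 0.4478, 0.1243, 0.0319, 0.0000.
spectral radius ρ = 1.2711; 1.2711 > 1, so it fails to converge.

no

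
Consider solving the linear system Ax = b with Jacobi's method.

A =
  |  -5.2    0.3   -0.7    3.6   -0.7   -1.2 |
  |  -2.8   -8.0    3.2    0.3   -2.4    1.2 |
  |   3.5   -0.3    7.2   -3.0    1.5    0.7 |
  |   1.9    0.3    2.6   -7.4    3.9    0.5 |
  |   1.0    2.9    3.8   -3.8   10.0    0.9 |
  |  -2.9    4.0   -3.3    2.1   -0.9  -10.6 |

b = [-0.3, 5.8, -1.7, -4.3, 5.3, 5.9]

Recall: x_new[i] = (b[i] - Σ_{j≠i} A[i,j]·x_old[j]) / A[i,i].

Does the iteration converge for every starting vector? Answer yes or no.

Write A = D+L+U with D = diag(-5.2, -8, 7.2, -7.4, 10, -10.6).
T_J = -D⁻¹(L+U): T[4,5] = -(0.9)/(10) = -0.0900; T[4,4] = 0.
  T[0,:] = [+0.0000, +0.0577, -0.1346, +0.6923, -0.1346, -0.2308]
  T[1,:] = [-0.3500, +0.0000, +0.4000, +0.0375, -0.3000, +0.1500]
  T[2,:] = [-0.4861, +0.0417, +0.0000, +0.4167, -0.2083, -0.0972]
  T[3,:] = [+0.2568, +0.0405, +0.3514, +0.0000, +0.5270, +0.0676]
  T[4,:] = [-0.1000, -0.2900, -0.3800, +0.3800, +0.0000, -0.0900]
  T[5,:] = [-0.2736, +0.3774, -0.3113, +0.1981, -0.0849, +0.0000]
|eigenvalues of T|: 1.1201, 0.6982, 0.4209, 0.4209, 0.3381, 0.1727.
spectral radius ρ = 1.1201; 1.1201 > 1, so it fails to converge.

no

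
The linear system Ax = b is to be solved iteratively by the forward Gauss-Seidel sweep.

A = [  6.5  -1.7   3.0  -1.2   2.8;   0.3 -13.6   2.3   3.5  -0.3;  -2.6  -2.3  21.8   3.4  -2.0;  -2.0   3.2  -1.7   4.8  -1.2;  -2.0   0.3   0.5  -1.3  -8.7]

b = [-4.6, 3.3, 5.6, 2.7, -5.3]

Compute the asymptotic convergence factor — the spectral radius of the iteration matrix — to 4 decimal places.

Let D = diag(6.5, -13.6, 21.8, 4.8, -8.7); L, U the strict triangles.
T_GS = -(D+L)⁻¹U: row 0 first, T[0,3] = -(-1.2)/(6.5) = +0.1846; later rows by forward substitution.
  T[0,:] = [+0.0000, +0.2615, -0.4615, +0.1846, -0.4308]
  T[1,:] = [+0.0000, +0.0058, +0.1589, +0.2614, -0.0316]
  T[2,:] = [+0.0000, +0.0318, -0.0383, -0.1064, +0.0370]
  T[3,:] = [+0.0000, +0.1164, -0.3118, -0.1350, +0.1047]
  T[4,:] = [+0.0000, -0.0755, +0.1560, -0.0194, +0.0844]
eigenvalue magnitudes: 0.3858, 0.1343, 0.1343, 0.0570, 0.0000.
ρ = 0.3858; 0.3858 < 1, so it converges for any x₀.

0.3858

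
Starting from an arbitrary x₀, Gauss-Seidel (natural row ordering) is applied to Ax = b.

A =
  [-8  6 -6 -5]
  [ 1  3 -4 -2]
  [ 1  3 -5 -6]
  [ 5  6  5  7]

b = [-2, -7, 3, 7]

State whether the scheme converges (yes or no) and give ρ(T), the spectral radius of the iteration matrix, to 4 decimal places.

Split A = D + L + U, D = diag(-8, 3, -5, 7).
GS T = -(D+L)⁻¹U: row 0 first, T[0,2] = -(-6)/(-8) = -0.7500; later rows by forward substitution.
  T[0,:] = [+0.0000  +0.7500  -0.7500  -0.6250]
  T[1,:] = [+0.0000  -0.2500  +1.5833  +0.8750]
  T[2,:] = [+0.0000  -0.0000  +0.8000  -0.8000]
  T[3,:] = [+0.0000  -0.3214  -1.3929  +0.2679]
|eigenvalues of T|: 1.6615, 0.7183, 0.7183, 0.0000.
spectral radius ρ = 1.6615; 1.6615 > 1 ⇒ diverges.

no, ρ = 1.6615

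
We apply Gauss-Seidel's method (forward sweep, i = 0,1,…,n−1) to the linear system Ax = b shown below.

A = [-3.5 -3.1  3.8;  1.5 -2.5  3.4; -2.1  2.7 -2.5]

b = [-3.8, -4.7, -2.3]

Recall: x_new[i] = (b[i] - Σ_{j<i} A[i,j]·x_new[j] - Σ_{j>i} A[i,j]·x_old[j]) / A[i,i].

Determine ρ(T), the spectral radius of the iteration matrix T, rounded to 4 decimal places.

Let D = diag(-3.5, -2.5, -2.5); L, U the strict triangles.
T_GS = -(D+L)⁻¹U: row 0 first, T[0,1] = -(-3.1)/(-3.5) = -0.8857; later rows by forward substitution.
  T[0,:] = [+0.0000 -0.8857 +1.0857]
  T[1,:] = [+0.0000 -0.5314 +2.0114]
  T[2,:] = [+0.0000 +0.1701 +1.2603]
|eigenvalues of T|: 1.4343, 0.7054, 0.0000.
ρ = 1.4343; 1.4343 > 1 ⇒ diverges.

1.4343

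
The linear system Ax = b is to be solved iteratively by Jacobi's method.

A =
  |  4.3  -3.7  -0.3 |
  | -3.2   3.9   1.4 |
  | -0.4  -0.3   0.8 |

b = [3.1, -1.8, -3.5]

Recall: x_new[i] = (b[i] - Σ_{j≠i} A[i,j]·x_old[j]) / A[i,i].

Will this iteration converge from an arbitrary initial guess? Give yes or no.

yes

Write A = D+L+U with D = diag(4.3, 3.9, 0.8).
Jacobi: T = -D⁻¹(L+U), T[1,2] = -(1.4)/(3.9) = -0.3590; T[1,1] = 0.
  T[0,:] = [+0.0000, +0.8605, +0.0698]
  T[1,:] = [+0.8205, +0.0000, -0.3590]
  T[2,:] = [+0.5000, +0.3750, +0.0000]
|roots of det(T-λI)|: 0.8712, 0.6282, 0.2430.
ρ = 0.8712; 0.8712 < 1 ⇒ converges.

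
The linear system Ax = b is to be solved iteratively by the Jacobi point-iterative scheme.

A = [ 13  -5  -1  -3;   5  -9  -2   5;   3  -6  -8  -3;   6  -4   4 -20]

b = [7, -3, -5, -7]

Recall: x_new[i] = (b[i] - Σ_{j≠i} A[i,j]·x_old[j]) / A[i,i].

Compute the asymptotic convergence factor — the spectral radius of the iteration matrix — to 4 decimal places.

0.6959

A = D + L + U where D = diag(13, -9, -8, -20).
Jacobi T = -D⁻¹(L+U): T[3,1] = -(-4)/(-20) = -0.2000; T[3,3] = 0.
  T[0,:] = [+0.0000 +0.3846 +0.0769 +0.2308]
  T[1,:] = [+0.5556 +0.0000 -0.2222 +0.5556]
  T[2,:] = [+0.3750 -0.7500 +0.0000 -0.3750]
  T[3,:] = [+0.3000 -0.2000 +0.2000 +0.0000]
|eigenvalues of T|: 0.6959, 0.3309, 0.3309, 0.1514.
spectral radius ρ = 0.6959; 0.6959 < 1, so it converges for any x₀.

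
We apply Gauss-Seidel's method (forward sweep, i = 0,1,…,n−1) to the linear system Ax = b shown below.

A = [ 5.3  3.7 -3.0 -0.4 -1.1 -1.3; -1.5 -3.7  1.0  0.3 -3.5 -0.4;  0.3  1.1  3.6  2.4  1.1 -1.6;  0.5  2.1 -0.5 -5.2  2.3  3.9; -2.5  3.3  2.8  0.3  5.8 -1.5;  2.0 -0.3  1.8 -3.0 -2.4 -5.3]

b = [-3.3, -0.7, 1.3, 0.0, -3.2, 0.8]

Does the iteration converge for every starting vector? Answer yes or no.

no

Write A = D+L+U with D = diag(5.3, -3.7, 3.6, -5.2, 5.8, -5.3).
Gauss-Seidel: T = -(D+L)⁻¹U, row 0 first, T[0,4] = -(-1.1)/(5.3) = +0.2075; later rows by forward substitution.
  T[0,:] = [+0.0000, -0.6981, +0.5660, +0.0755, +0.2075, +0.2453]
  T[1,:] = [+0.0000, +0.2830, +0.0408, +0.0505, -1.0301, -0.2075]
  T[2,:] = [+0.0000, -0.0283, -0.0596, -0.6884, -0.0081, +0.4874]
  T[3,:] = [+0.0000, +0.0499, +0.0766, +0.0938, +0.0470, +0.6429]
  T[4,:] = [+0.0000, -0.4509, +0.2456, +0.3313, +0.6770, +0.2139]
  T[5,:] = [+0.0000, -0.1131, +0.0364, -0.4113, -0.1993, -0.1909]
|eigenvalues of T|: 1.1779, 0.6118, 0.6118, 0.4977, 0.0247, 0.0000.
spectral radius ρ = 1.1779; 1.1779 > 1, so it fails to converge.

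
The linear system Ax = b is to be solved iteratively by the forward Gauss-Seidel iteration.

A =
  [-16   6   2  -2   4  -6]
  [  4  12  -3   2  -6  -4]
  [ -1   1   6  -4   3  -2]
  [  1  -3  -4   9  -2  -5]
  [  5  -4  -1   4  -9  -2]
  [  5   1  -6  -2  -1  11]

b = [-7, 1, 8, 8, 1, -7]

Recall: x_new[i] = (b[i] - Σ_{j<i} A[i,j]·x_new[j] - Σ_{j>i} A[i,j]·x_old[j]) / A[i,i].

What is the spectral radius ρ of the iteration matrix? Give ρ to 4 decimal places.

Write A = D+L+U with D = diag(-16, 12, 6, 9, -9, 11).
GS T = -(D+L)⁻¹U: row 0 first, T[0,4] = -(4)/(-16) = +0.2500; later rows by forward substitution.
  T[0,:] = [+0.0000, +0.3750, +0.1250, -0.1250, +0.2500, -0.3750]
  T[1,:] = [+0.0000, -0.1250, +0.2083, -0.1250, +0.4167, +0.4583]
  T[2,:] = [+0.0000, +0.0833, -0.0139, +0.6667, -0.5278, +0.1944]
  T[3,:] = [+0.0000, -0.0463, +0.0494, +0.2685, +0.0988, +0.8364]
  T[4,:] = [+0.0000, +0.2341, +0.0003, +0.0314, +0.0562, -0.2841]
  T[5,:] = [+0.0000, -0.1008, -0.0743, +0.4835, -0.4163, +0.3611]
|eigenvalues of T|: 0.9208, 0.6938, 0.3407, 0.0913, 0.0706, 0.0000.
ρ = 0.9208; 0.9208 < 1 ⇒ converges.

0.9208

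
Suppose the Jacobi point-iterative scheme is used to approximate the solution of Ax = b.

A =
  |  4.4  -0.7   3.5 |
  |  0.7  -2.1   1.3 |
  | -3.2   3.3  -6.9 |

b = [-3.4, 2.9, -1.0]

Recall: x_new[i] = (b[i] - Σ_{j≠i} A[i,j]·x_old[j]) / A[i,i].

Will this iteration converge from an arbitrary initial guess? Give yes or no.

Diagonal D = diag(4.4, -2.1, -6.9); L, U strict lower/upper.
Jacobi T = -D⁻¹(L+U): T[1,2] = -(1.3)/(-2.1) = +0.6190; T[1,1] = 0.
  T[0,:] = [+0.0000 +0.1591 -0.7955]
  T[1,:] = [+0.3333 +0.0000 +0.6190]
  T[2,:] = [-0.4638 +0.4783 +0.0000]
|eigenvalues of T|: 0.9486, 0.6820, 0.2666.
ρ = 0.9486; 0.9486 < 1 ⇒ converges.

yes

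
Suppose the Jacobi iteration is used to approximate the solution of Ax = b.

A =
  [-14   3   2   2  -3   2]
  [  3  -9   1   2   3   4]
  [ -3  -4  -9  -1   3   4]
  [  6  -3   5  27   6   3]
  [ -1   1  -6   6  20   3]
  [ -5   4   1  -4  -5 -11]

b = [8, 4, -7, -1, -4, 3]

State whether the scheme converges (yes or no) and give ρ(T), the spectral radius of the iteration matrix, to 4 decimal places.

Let D = diag(-14, -9, -9, 27, 20, -11); L, U the strict triangles.
Jacobi T = -D⁻¹(L+U): T[2,5] = -(4)/(-9) = +0.4444; T[2,2] = 0.
  T[0,:] = [+0.0000  +0.2143  +0.1429  +0.1429  -0.2143  +0.1429]
  T[1,:] = [+0.3333  +0.0000  +0.1111  +0.2222  +0.3333  +0.4444]
  T[2,:] = [-0.3333  -0.4444  +0.0000  -0.1111  +0.3333  +0.4444]
  T[3,:] = [-0.2222  +0.1111  -0.1852  +0.0000  -0.2222  -0.1111]
  T[4,:] = [+0.0500  -0.0500  +0.3000  -0.3000  +0.0000  -0.1500]
  T[5,:] = [-0.4545  +0.3636  +0.0909  -0.3636  -0.4545  +0.0000]
eigenvalue magnitudes: 0.8495, 0.4335, 0.4335, 0.3791, 0.3791, 0.0031.
ρ(T) = max|λ| = 0.8495; 0.8495 < 1: convergent.

yes, ρ = 0.8495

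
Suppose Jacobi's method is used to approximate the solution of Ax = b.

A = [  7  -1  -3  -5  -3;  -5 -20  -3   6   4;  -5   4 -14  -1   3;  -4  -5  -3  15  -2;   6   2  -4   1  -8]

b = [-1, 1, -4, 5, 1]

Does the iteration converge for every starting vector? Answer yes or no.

yes

Split A = D + L + U, D = diag(7, -20, -14, 15, -8).
Jacobi: T = -D⁻¹(L+U), T[1,2] = -(-3)/(-20) = -0.1500; T[1,1] = 0.
  T[0,:] = [+0.0000  +0.1429  +0.4286  +0.7143  +0.4286]
  T[1,:] = [-0.2500  +0.0000  -0.1500  +0.3000  +0.2000]
  T[2,:] = [-0.3571  +0.2857  +0.0000  -0.0714  +0.2143]
  T[3,:] = [+0.2667  +0.3333  +0.2000  +0.0000  +0.1333]
  T[4,:] = [+0.7500  +0.2500  -0.5000  +0.1250  +0.0000]
moduli |λ_i(T)| = 0.8342, 0.7085, 0.5297, 0.5297, 0.0055.
ρ = 0.8342; 0.8342 < 1: convergent.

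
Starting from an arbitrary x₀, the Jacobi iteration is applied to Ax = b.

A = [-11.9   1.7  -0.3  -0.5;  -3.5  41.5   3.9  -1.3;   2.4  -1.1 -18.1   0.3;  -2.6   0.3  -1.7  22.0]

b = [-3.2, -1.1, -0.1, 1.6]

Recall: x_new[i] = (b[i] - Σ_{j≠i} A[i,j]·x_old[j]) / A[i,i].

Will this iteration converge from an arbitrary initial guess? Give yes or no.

Diagonal D = diag(-11.9, 41.5, -18.1, 22); L, U strict lower/upper.
T_J = -D⁻¹(L+U): T[1,0] = -(-3.5)/(41.5) = +0.0843; T[1,1] = 0.
  T[0,:] = [+0.0000, +0.1429, -0.0252, -0.0420]
  T[1,:] = [+0.0843, +0.0000, -0.0940, +0.0313]
  T[2,:] = [+0.1326, -0.0608, +0.0000, +0.0166]
  T[3,:] = [+0.1182, -0.0136, +0.0773, +0.0000]
|λ(T)| sorted: 0.1527, 0.0946, 0.0946, 0.0342.
ρ(T) = max|λ| = 0.1527; 0.1527 < 1 ⇒ converges.

yes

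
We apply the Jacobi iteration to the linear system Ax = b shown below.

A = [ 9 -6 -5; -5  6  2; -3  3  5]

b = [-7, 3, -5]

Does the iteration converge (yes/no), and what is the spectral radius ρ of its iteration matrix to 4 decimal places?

no, ρ = 1.1968

A = D + L + U where D = diag(9, 6, 5).
T_J = -D⁻¹(L+U): T[2,0] = -(-3)/(5) = +0.6000; T[2,2] = 0.
  T[0,:] = [+0.0000 +0.6667 +0.5556]
  T[1,:] = [+0.8333 +0.0000 -0.3333]
  T[2,:] = [+0.6000 -0.6000 +0.0000]
eigenvalue magnitudes: 1.1968, 0.7192, 0.4776.
ρ = 1.1968; 1.1968 > 1: divergent.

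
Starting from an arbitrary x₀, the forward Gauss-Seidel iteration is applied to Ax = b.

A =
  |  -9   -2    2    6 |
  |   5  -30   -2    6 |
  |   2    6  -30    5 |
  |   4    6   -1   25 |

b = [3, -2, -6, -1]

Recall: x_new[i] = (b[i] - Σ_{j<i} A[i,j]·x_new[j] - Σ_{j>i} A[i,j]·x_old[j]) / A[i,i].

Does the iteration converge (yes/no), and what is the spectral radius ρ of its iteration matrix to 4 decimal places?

Let D = diag(-9, -30, -30, 25); L, U the strict triangles.
GS T = -(D+L)⁻¹U: row 0 first, T[0,3] = -(6)/(-9) = +0.6667; later rows by forward substitution.
  T[0,:] = [+0.0000, -0.2222, +0.2222, +0.6667]
  T[1,:] = [+0.0000, -0.0370, -0.0296, +0.3111]
  T[2,:] = [+0.0000, -0.0222, +0.0089, +0.2733]
  T[3,:] = [+0.0000, +0.0436, -0.0281, -0.1704]
|roots of det(T-λI)|: 0.2165, 0.0427, 0.0427, 0.0000.
spectral radius ρ = 0.2165; 0.2165 < 1: convergent.

yes, ρ = 0.2165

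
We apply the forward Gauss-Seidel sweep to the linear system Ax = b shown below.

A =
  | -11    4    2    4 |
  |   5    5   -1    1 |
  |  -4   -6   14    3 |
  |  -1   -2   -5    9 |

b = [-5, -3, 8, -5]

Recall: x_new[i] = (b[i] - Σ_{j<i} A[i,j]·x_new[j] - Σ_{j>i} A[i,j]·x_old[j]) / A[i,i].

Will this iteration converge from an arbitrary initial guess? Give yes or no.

Write A = D+L+U with D = diag(-11, 5, 14, 9).
Gauss-Seidel: T = -(D+L)⁻¹U, row 0 first, T[0,3] = -(4)/(-11) = +0.3636; later rows by forward substitution.
  T[0,:] = [+0.0000 +0.3636 +0.1818 +0.3636]
  T[1,:] = [+0.0000 -0.3636 +0.0182 -0.5636]
  T[2,:] = [+0.0000 -0.0519 +0.0597 -0.3519]
  T[3,:] = [+0.0000 -0.0693 +0.0574 -0.2804]
|eigenvalues of T|: 0.5000, 0.0588, 0.0588, 0.0000.
spectral radius ρ = 0.5000; 0.5000 < 1 ⇒ converges.

yes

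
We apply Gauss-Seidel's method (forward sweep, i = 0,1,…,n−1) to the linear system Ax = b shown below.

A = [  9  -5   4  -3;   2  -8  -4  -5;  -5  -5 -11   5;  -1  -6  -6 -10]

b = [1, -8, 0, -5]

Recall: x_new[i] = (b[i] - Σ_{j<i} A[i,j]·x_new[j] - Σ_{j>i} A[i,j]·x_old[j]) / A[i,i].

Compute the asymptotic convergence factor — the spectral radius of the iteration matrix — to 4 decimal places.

0.8285

A = D + L + U where D = diag(9, -8, -11, -10).
Gauss-Seidel: T = -(D+L)⁻¹U, row 0 first, T[0,2] = -(4)/(9) = -0.4444; later rows by forward substitution.
  T[0,:] = [+0.0000  +0.5556  -0.4444  +0.3333]
  T[1,:] = [+0.0000  +0.1389  -0.6111  -0.5417]
  T[2,:] = [+0.0000  -0.3157  +0.4798  +0.5492]
  T[3,:] = [+0.0000  +0.0505  +0.1232  -0.0379]
moduli |λ_i(T)| = 0.8285, 0.1341, 0.1136, 0.0000.
ρ(T) = max|λ| = 0.8285; 0.8285 < 1, so it converges for any x₀.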